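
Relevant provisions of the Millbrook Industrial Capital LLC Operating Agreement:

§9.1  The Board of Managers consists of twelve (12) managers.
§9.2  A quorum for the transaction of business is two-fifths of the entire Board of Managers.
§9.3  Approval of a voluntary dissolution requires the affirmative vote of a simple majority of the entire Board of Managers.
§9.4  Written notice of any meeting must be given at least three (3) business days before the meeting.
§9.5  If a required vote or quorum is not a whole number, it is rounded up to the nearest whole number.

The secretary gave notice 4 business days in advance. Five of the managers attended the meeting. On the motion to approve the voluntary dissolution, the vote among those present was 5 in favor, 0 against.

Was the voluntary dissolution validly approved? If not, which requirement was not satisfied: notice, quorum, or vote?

Notice: 4 business days given; 3 required (4 ≥ 3). Satisfied.
Quorum: 5 present; quorum is 5. Satisfied.
Vote: the voluntary dissolution requires a majority of the entire Board of Managers (12). A majority of 12 is 7, so 7 affirmative votes are needed; 5 voted in favor. Not satisfied.

Invalid — vote requirement not satisfied.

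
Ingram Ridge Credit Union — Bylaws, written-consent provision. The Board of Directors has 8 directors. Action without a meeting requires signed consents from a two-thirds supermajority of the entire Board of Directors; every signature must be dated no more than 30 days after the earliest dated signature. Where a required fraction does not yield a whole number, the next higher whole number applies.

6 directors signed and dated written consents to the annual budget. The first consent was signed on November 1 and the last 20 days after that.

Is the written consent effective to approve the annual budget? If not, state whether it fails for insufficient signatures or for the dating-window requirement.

Signatures required: a two-thirds supermajority of 8 — 2/3 of 8 = 5.33, rounded up to 6, so 6 needed; 6 signed. Sufficient.
Dating window: the latest signature is 20 days after the earliest; the limit is 30 days. Within the window.

Effective — both the signature and dating-window requirements are satisfied.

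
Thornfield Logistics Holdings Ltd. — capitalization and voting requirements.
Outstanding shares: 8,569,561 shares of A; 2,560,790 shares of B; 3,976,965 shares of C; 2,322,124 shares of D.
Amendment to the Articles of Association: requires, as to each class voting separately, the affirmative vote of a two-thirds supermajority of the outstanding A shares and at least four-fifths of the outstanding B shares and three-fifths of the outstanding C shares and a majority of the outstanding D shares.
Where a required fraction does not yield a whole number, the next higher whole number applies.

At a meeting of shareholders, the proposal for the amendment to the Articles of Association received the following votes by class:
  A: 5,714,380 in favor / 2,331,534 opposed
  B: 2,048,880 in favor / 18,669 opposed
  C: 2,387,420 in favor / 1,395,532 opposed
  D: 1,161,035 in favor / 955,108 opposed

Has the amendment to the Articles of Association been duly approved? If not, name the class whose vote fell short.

A: 2/3 of 8569561 = 5713040.67, rounded up to 5713041; 5,713,041 required, 5,714,380 in favor — approved.
B: 4/5 of 2560790 = 2048632; 2,048,632 required, 2,048,880 in favor — approved.
C: 3/5 of 3976965 = 2386179; 2,386,179 required, 2,387,420 in favor — approved.
D: a majority of 2322124 is 1161063; 1,161,063 required, 1,161,035 in favor — not approved.

Not approved — the D shares did not give the required vote.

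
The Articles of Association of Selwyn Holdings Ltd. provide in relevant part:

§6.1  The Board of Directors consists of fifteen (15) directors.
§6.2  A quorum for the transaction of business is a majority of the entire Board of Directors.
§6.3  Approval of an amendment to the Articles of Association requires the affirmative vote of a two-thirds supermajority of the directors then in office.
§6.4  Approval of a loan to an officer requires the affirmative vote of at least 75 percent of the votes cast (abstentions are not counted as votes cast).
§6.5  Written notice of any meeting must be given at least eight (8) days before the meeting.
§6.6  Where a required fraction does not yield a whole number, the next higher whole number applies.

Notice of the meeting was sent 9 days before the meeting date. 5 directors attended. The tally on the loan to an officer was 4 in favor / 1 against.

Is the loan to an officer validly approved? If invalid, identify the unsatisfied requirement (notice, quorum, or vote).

Invalid — quorum requirement not satisfied.

Notice: 9 days given; 8 required (9 ≥ 8). Satisfied.
Quorum: 5 present; quorum is 8. Not satisfied.
Vote: the loan to an officer requires three-fourths of the votes cast (5). 3/4 of 5 = 3.75, rounded up to 4, so 4 affirmative votes are needed; 4 voted in favor. Satisfied. (Moot — without a quorum no business can be validly transacted.)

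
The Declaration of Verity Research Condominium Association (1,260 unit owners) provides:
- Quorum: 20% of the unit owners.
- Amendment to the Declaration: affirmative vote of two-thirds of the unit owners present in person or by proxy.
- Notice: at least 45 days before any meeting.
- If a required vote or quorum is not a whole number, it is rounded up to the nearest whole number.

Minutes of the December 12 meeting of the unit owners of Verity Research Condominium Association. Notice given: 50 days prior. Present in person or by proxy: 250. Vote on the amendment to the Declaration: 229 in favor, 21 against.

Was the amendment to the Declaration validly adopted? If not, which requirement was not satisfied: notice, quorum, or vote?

Invalid — quorum requirement not satisfied.

Notice: 50 days given; 45 required. Satisfied.
Quorum: 20% of 1,260 = 252; 250 present. Not satisfied.
Vote: requires two-thirds of those present (250); 2/3 of 250 = 166.67, rounded up to 167, so 167 needed; 229 in favor. Satisfied.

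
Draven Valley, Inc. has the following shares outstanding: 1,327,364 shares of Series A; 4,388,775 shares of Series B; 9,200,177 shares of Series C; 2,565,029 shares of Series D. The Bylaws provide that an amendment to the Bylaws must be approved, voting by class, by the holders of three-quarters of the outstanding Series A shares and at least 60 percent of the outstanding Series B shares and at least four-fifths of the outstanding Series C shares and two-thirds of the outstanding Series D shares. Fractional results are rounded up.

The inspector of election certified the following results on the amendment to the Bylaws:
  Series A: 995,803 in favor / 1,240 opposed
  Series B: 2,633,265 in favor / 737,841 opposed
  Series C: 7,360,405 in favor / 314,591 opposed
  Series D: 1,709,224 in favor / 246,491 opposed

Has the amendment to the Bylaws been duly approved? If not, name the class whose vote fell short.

Series A: 3/4 of 1327364 = 995523; 995,523 required, 995,803 in favor — approved.
Series B: 3/5 of 4388775 = 2633265; 2,633,265 required, 2,633,265 in favor — approved.
Series C: 4/5 of 9200177 = 7360141.60, rounded up to 7360142; 7,360,142 required, 7,360,405 in favor — approved.
Series D: 2/3 of 2565029 = 1710019.33, rounded up to 1710020; 1,710,020 required, 1,709,224 in favor — not approved.

Not approved — the Series D shares did not give the required vote.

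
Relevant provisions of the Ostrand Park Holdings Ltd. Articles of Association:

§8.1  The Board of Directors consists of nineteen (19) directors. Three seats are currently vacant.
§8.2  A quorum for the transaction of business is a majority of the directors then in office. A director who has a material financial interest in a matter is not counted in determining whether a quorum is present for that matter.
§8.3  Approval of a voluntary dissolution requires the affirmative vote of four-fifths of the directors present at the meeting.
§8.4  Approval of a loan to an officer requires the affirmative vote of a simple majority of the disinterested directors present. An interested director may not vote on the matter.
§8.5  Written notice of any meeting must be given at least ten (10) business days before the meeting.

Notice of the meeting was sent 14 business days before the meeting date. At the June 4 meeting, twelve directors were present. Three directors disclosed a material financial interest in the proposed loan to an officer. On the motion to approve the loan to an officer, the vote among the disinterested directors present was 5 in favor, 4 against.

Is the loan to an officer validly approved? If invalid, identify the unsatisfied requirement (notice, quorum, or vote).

Valid — all requirements satisfied.

Notice: 14 business days given; 10 required (14 ≥ 10). Satisfied.
Quorum: 12 present, but the 3 interested directors do not count, leaving 9. Quorum is 9. Satisfied.
Vote: the loan to an officer requires a majority of the disinterested directors present (12 − 3 = 9). A majority of 9 is 5, so 5 affirmative votes are needed; 5 voted in favor. Satisfied.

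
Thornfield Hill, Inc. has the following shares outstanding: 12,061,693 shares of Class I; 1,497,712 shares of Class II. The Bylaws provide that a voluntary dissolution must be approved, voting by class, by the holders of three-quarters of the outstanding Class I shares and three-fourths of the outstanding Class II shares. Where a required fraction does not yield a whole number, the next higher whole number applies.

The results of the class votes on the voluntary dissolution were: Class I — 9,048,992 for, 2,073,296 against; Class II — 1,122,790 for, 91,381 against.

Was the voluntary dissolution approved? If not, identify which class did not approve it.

Class I: 3/4 of 12061693 = 9046269.75, rounded up to 9046270; 9,046,270 required, 9,048,992 in favor — approved.
Class II: 3/4 of 1497712 = 1123284; 1,123,284 required, 1,122,790 in favor — not approved.

Not approved — the Class II shares did not give the required vote.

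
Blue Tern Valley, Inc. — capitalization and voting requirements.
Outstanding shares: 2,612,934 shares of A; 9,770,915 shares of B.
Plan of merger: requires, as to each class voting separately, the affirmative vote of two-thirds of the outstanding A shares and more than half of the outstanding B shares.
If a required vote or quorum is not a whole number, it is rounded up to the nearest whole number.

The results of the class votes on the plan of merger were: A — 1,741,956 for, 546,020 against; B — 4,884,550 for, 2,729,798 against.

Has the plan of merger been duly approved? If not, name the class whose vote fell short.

A: 2/3 of 2612934 = 1741956; 1,741,956 required, 1,741,956 in favor — approved.
B: a majority of 9770915 is 4885458; 4,885,458 required, 4,884,550 in favor — not approved.

Not approved — the B shares did not give the required vote.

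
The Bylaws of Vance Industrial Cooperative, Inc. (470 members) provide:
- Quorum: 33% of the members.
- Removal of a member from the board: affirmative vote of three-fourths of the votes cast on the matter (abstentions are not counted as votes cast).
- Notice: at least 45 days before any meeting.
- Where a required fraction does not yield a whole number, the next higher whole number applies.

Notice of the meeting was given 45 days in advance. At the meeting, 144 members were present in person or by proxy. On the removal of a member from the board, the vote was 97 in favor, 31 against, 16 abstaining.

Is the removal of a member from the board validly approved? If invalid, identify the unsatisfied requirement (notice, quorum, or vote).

Notice: 45 days given; 45 required. Satisfied.
Quorum: 33% of 470 = 155.10, rounded up to 156; 144 present. Not satisfied.
Vote: requires three-fourths of the votes cast (144 − 16 abstaining = 128); 3/4 of 128 = 96, so 96 needed; 97 in favor. Satisfied.

Invalid — quorum requirement not satisfied.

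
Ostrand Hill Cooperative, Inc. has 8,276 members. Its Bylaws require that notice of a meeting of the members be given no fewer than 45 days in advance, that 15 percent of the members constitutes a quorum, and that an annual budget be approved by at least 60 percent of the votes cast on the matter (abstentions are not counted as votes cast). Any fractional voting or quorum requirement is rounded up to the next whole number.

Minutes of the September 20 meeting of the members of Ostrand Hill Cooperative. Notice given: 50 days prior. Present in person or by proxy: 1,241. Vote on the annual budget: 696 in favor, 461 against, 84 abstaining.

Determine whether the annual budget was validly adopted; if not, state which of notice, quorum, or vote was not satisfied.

Invalid — quorum requirement not satisfied.

Notice: 50 days given; 45 required. Satisfied.
Quorum: 15% of 8,276 = 1,241.40, rounded up to 1,242; 1,241 present. Not satisfied.
Vote: requires three-fifths of the votes cast (1,241 − 84 abstaining = 1,157); 3/5 of 1157 = 694.20, rounded up to 695, so 695 needed; 696 in favor. Satisfied.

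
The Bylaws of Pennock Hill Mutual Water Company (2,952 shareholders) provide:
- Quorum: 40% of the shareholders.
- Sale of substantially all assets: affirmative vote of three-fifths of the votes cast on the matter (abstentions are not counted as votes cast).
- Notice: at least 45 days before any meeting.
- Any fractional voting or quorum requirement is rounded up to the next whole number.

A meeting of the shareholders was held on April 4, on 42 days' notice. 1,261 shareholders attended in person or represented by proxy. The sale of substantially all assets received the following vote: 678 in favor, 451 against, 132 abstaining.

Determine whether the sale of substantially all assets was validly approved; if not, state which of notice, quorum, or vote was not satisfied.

Notice: 42 days given; 45 required. Not satisfied.
Quorum: 40% of 2,952 = 1,180.80, rounded up to 1,181; 1,261 present. Satisfied.
Vote: requires three-fifths of the votes cast (1,261 − 132 abstaining = 1,129); 3/5 of 1129 = 677.40, rounded up to 678, so 678 needed; 678 in favor. Satisfied.

Invalid — notice requirement not satisfied.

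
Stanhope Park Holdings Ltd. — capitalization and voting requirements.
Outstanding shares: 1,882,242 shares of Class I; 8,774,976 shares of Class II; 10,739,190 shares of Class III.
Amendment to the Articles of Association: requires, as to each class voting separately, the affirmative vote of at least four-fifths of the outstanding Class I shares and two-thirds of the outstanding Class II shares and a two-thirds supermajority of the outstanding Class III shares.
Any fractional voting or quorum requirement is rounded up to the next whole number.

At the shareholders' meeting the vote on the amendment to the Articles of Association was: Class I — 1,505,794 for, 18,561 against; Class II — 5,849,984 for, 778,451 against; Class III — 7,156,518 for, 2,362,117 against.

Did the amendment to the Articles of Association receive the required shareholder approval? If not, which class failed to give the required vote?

Not approved — the Class III shares did not give the required vote.

Class I: 4/5 of 1882242 = 1505793.60, rounded up to 1505794; 1,505,794 required, 1,505,794 in favor — approved.
Class II: 2/3 of 8774976 = 5849984; 5,849,984 required, 5,849,984 in favor — approved.
Class III: 2/3 of 10739190 = 7159460; 7,159,460 required, 7,156,518 in favor — not approved.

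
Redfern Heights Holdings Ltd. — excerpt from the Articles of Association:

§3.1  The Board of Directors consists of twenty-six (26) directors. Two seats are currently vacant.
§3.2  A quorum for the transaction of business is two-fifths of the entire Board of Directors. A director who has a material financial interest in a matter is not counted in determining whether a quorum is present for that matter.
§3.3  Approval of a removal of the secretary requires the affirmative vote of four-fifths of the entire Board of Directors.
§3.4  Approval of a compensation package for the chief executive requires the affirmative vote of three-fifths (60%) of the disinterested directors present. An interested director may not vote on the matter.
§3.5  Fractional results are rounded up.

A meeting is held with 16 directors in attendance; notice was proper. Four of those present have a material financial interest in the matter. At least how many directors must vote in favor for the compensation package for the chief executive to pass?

8

The compensation package for the chief executive requires three-fifths of the disinterested directors present (16 − 4 = 12).
3/5 of 12 = 7.20, rounded up to 8.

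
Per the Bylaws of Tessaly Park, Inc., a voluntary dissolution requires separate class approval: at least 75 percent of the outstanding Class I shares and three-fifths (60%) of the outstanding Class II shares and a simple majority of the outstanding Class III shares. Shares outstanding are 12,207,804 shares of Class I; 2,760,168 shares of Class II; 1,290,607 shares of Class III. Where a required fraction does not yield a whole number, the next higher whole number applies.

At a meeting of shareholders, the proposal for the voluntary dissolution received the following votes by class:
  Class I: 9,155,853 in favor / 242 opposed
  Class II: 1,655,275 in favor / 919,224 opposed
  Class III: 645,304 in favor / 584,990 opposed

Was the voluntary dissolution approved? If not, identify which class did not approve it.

Not approved — the Class II shares did not give the required vote.

Class I: 3/4 of 12207804 = 9155853; 9,155,853 required, 9,155,853 in favor — approved.
Class II: 3/5 of 2760168 = 1656100.80, rounded up to 1656101; 1,656,101 required, 1,655,275 in favor — not approved.
Class III: a majority of 1290607 is 645304; 645,304 required, 645,304 in favor — approved.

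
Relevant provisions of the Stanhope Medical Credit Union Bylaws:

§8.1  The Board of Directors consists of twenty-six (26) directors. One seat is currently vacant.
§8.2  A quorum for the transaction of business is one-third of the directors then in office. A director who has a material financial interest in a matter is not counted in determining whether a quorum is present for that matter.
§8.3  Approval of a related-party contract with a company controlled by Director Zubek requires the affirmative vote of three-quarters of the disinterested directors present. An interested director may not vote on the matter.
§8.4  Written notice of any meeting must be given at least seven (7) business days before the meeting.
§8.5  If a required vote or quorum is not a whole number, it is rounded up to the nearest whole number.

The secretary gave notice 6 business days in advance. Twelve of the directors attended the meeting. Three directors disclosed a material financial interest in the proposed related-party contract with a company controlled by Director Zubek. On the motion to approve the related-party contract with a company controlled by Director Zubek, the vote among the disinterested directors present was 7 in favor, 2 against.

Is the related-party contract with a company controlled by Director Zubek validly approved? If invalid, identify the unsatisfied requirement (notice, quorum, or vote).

Invalid — notice requirement not satisfied.

Notice: 6 business days given; 7 required (6 < 7). Not satisfied.
Quorum: 12 present, but the 3 interested directors do not count, leaving 9. Quorum is 9. Satisfied.
Vote: the related-party contract with a company controlled by Director Zubek requires three-fourths of the disinterested directors present (12 − 3 = 9). 3/4 of 9 = 6.75, rounded up to 7, so 7 affirmative votes are needed; 7 voted in favor. Satisfied.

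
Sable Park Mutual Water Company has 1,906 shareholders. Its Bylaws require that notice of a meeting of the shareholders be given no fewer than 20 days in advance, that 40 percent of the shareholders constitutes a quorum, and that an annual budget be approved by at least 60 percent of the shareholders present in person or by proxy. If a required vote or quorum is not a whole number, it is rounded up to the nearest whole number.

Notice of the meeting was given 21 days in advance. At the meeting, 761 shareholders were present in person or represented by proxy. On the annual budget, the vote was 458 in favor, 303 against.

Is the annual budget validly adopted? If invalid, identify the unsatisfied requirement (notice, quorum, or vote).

Invalid — quorum requirement not satisfied.

Notice: 21 days given; 20 required. Satisfied.
Quorum: 40% of 1,906 = 762.40, rounded up to 763; 761 present. Not satisfied.
Vote: requires three-fifths of those present (761); 3/5 of 761 = 456.60, rounded up to 457, so 457 needed; 458 in favor. Satisfied.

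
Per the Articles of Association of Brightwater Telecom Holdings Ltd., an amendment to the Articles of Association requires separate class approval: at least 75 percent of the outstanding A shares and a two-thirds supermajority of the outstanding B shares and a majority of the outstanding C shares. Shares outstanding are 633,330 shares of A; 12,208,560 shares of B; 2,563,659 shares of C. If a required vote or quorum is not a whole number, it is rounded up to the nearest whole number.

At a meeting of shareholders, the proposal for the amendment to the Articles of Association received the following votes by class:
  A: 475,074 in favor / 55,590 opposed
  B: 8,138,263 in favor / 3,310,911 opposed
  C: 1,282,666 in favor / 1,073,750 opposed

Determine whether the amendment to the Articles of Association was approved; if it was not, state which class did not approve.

A: 3/4 of 633330 = 474997.50, rounded up to 474998; 474,998 required, 475,074 in favor — approved.
B: 2/3 of 12208560 = 8139040; 8,139,040 required, 8,138,263 in favor — not approved.
C: a majority of 2563659 is 1281830; 1,281,830 required, 1,282,666 in favor — approved.

Not approved — the B shares did not give the required vote.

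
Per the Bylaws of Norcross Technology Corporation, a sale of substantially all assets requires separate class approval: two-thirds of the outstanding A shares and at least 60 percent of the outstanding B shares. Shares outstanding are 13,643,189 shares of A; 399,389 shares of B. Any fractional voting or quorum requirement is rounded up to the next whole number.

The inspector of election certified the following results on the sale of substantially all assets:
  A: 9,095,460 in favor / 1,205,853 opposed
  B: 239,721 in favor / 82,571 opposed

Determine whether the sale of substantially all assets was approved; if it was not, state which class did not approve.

A: 2/3 of 13643189 = 9095459.33, rounded up to 9095460; 9,095,460 required, 9,095,460 in favor — approved.
B: 3/5 of 399389 = 239633.40, rounded up to 239634; 239,634 required, 239,721 in favor — approved.

Approved — every class gave the required vote.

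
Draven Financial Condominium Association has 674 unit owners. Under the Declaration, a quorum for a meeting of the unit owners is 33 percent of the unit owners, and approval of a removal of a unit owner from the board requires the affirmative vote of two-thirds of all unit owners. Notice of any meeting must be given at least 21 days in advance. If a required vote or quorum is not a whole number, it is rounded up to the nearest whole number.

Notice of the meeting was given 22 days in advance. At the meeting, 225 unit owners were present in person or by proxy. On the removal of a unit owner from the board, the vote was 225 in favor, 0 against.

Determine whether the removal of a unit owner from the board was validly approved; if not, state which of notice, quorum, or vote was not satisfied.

Notice: 22 days given; 21 required. Satisfied.
Quorum: 33% of 674 = 222.42, rounded up to 223; 225 present. Satisfied.
Vote: requires two-thirds of all unit owners (674); 2/3 of 674 = 449.33, rounded up to 450, so 450 needed; 225 in favor. Not satisfied.

Invalid — vote requirement not satisfied.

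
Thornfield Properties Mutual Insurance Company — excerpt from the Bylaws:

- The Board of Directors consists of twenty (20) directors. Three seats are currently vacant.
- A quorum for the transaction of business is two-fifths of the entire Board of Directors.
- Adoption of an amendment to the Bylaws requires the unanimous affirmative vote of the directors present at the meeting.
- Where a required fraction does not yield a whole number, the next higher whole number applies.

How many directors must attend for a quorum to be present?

8

2/5 of 20 = 8.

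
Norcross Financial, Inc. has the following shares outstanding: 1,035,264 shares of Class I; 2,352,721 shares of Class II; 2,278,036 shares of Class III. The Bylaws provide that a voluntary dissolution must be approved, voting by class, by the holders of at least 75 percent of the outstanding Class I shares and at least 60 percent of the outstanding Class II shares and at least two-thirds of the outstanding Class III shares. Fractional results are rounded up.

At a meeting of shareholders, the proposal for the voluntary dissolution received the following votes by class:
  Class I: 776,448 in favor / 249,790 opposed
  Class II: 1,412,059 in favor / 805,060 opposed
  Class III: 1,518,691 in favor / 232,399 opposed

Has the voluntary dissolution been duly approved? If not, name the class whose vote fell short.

Class I: 3/4 of 1035264 = 776448; 776,448 required, 776,448 in favor — approved.
Class II: 3/5 of 2352721 = 1411632.60, rounded up to 1411633; 1,411,633 required, 1,412,059 in favor — approved.
Class III: 2/3 of 2278036 = 1518690.67, rounded up to 1518691; 1,518,691 required, 1,518,691 in favor — approved.

Approved — every class gave the required vote.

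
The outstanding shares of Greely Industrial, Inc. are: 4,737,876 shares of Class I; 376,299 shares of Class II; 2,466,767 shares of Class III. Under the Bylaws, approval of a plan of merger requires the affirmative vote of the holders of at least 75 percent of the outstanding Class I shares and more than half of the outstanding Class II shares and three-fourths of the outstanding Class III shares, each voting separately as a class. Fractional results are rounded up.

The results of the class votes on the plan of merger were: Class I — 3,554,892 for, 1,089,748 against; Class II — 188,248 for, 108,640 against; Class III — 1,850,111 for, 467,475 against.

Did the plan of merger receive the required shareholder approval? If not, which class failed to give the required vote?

Approved — every class gave the required vote.

Class I: 3/4 of 4737876 = 3553407; 3,553,407 required, 3,554,892 in favor — approved.
Class II: a majority of 376299 is 188150; 188,150 required, 188,248 in favor — approved.
Class III: 3/4 of 2466767 = 1850075.25, rounded up to 1850076; 1,850,076 required, 1,850,111 in favor — approved.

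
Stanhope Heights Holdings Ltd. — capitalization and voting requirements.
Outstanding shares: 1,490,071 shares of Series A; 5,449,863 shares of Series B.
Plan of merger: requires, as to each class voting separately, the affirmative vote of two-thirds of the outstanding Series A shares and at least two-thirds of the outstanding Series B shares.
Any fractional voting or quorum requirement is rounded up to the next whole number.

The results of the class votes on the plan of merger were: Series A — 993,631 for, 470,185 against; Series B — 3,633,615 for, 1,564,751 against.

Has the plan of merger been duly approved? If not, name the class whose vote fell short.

Approved — every class gave the required vote.

Series A: 2/3 of 1490071 = 993380.67, rounded up to 993381; 993,381 required, 993,631 in favor — approved.
Series B: 2/3 of 5449863 = 3633242; 3,633,242 required, 3,633,615 in favor — approved.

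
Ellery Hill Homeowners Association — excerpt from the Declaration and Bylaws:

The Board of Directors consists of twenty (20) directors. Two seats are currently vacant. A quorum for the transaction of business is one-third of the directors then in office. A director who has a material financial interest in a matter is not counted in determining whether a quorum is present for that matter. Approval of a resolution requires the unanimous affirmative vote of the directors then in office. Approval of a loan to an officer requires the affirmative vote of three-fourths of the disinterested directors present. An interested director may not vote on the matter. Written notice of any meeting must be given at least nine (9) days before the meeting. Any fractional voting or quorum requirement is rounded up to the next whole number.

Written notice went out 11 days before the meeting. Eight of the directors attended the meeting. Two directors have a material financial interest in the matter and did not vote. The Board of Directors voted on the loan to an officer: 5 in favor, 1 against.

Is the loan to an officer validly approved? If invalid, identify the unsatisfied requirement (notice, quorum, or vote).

Valid — all requirements satisfied.

Notice: 11 days given; 9 required (11 ≥ 9). Satisfied.
Quorum: 8 present, but the 2 interested directors do not count, leaving 6. Quorum is 6. Satisfied.
Vote: the loan to an officer requires three-fourths of the disinterested directors present (8 − 2 = 6). 3/4 of 6 = 4.50, rounded up to 5, so 5 affirmative votes are needed; 5 voted in favor. Satisfied.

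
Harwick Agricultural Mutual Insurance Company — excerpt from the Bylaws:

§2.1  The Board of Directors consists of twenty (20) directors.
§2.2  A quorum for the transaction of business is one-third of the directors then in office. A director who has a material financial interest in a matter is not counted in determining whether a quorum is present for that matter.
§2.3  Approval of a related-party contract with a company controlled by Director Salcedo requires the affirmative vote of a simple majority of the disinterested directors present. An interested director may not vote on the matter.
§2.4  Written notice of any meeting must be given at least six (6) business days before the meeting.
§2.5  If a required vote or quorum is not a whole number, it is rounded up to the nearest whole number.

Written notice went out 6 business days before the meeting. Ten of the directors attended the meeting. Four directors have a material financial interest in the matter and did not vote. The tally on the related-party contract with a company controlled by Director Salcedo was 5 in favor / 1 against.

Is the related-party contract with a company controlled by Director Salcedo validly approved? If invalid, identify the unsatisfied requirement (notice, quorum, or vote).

Invalid — quorum requirement not satisfied.

Notice: 6 business days given; 6 required (6 ≥ 6). Satisfied.
Quorum: 10 present, but the 4 interested directors do not count, leaving 6. Quorum is 7. Not satisfied.
Vote: the related-party contract with a company controlled by Director Salcedo requires a majority of the disinterested directors present (10 − 4 = 6). A majority of 6 is 4, so 4 affirmative votes are needed; 5 voted in favor. Satisfied. (Moot — without a quorum no business can be validly transacted.)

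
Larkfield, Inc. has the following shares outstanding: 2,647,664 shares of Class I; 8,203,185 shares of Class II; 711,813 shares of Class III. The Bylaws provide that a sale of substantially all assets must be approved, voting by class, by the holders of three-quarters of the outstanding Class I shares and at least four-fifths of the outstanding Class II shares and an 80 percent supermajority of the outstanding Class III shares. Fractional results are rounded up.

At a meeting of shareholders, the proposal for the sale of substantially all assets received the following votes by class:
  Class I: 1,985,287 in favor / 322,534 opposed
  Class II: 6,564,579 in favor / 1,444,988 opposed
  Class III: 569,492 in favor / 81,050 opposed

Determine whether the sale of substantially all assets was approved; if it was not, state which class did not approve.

Not approved — the Class I shares did not give the required vote.

Class I: 3/4 of 2647664 = 1985748; 1,985,748 required, 1,985,287 in favor — not approved.
Class II: 4/5 of 8203185 = 6562548; 6,562,548 required, 6,564,579 in favor — approved.
Class III: 4/5 of 711813 = 569450.40, rounded up to 569451; 569,451 required, 569,492 in favor — approved.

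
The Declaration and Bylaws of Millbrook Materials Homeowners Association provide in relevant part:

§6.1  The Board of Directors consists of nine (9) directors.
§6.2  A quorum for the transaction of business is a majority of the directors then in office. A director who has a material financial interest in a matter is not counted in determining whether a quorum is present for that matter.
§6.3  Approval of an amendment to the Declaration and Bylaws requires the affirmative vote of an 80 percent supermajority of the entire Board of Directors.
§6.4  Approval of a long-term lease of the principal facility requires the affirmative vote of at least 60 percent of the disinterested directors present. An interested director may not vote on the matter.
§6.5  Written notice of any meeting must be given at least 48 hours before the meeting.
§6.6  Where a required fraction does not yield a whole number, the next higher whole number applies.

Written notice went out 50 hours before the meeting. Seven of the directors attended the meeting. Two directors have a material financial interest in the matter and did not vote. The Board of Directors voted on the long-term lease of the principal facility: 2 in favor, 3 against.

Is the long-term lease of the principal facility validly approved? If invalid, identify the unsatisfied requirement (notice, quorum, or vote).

Notice: 50 hours given; 48 required (50 ≥ 48). Satisfied.
Quorum: 7 present, but the 2 interested directors do not count, leaving 5. Quorum is 5. Satisfied.
Vote: the long-term lease of the principal facility requires three-fifths of the disinterested directors present (7 − 2 = 5). 3/5 of 5 = 3, so 3 affirmative votes are needed; 2 voted in favor. Not satisfied.

Invalid — vote requirement not satisfied.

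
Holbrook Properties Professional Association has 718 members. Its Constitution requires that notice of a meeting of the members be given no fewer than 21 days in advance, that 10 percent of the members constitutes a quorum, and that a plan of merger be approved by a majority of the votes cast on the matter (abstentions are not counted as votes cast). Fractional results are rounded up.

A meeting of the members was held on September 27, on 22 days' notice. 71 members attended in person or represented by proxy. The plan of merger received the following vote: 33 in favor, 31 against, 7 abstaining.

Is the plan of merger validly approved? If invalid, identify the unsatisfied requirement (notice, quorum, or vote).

Invalid — quorum requirement not satisfied.

Notice: 22 days given; 21 required. Satisfied.
Quorum: 10% of 718 = 71.80, rounded up to 72; 71 present. Not satisfied.
Vote: requires a majority of the votes cast (71 − 7 abstaining = 64); a majority of 64 is 33, so 33 needed; 33 in favor. Satisfied.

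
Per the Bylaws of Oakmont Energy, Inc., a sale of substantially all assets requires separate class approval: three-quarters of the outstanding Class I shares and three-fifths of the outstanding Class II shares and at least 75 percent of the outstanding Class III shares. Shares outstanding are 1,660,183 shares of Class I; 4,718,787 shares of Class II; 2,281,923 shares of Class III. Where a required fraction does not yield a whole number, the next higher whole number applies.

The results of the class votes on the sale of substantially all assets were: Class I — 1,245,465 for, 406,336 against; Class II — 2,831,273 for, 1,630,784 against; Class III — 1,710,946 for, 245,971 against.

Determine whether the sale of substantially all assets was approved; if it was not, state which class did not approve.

Class I: 3/4 of 1660183 = 1245137.25, rounded up to 1245138; 1,245,138 required, 1,245,465 in favor — approved.
Class II: 3/5 of 4718787 = 2831272.20, rounded up to 2831273; 2,831,273 required, 2,831,273 in favor — approved.
Class III: 3/4 of 2281923 = 1711442.25, rounded up to 1711443; 1,711,443 required, 1,710,946 in favor — not approved.

Not approved — the Class III shares did not give the required vote.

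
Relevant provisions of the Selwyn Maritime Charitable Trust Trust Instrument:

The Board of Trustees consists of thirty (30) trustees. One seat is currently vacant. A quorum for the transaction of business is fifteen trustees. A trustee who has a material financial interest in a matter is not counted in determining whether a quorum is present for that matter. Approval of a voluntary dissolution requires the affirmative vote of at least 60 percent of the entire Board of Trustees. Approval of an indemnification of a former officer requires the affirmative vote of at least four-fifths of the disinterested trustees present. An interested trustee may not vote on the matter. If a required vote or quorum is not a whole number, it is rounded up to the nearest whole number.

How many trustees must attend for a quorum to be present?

15

The quorum is fixed at 15.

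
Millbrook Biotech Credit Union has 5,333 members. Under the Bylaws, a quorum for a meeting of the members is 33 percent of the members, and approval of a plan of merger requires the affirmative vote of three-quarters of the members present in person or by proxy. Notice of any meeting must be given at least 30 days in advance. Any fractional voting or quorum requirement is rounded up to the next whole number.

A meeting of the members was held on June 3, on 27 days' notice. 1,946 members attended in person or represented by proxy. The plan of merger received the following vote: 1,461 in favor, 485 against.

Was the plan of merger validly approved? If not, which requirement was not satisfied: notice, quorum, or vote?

Notice: 27 days given; 30 required. Not satisfied.
Quorum: 33% of 5,333 = 1,759.89, rounded up to 1,760; 1,946 present. Satisfied.
Vote: requires three-fourths of those present (1,946); 3/4 of 1946 = 1459.50, rounded up to 1460, so 1,460 needed; 1,461 in favor. Satisfied.

Invalid — notice requirement not satisfied.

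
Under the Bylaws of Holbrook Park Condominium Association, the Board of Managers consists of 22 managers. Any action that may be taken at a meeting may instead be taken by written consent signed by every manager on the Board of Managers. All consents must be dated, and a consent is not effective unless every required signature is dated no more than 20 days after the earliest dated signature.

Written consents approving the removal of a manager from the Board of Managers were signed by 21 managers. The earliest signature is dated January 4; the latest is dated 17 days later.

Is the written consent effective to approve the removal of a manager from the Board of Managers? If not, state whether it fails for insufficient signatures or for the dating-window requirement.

Not effective — insufficient signatures.

Signatures required: every one of 22 — unanimous means all 22, so 22 needed; 21 signed. Insufficient.
Dating window: the latest signature is 17 days after the earliest; the limit is 20 days. Within the window.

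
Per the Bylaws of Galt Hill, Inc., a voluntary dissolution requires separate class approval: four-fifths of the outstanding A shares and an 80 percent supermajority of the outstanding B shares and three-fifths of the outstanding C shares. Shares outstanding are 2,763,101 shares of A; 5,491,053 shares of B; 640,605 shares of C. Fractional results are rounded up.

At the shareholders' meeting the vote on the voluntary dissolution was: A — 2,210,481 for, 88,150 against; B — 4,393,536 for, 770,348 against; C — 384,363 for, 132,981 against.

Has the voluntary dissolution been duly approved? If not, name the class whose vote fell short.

A: 4/5 of 2763101 = 2210480.80, rounded up to 2210481; 2,210,481 required, 2,210,481 in favor — approved.
B: 4/5 of 5491053 = 4392842.40, rounded up to 4392843; 4,392,843 required, 4,393,536 in favor — approved.
C: 3/5 of 640605 = 384363; 384,363 required, 384,363 in favor — approved.

Approved — every class gave the required vote.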